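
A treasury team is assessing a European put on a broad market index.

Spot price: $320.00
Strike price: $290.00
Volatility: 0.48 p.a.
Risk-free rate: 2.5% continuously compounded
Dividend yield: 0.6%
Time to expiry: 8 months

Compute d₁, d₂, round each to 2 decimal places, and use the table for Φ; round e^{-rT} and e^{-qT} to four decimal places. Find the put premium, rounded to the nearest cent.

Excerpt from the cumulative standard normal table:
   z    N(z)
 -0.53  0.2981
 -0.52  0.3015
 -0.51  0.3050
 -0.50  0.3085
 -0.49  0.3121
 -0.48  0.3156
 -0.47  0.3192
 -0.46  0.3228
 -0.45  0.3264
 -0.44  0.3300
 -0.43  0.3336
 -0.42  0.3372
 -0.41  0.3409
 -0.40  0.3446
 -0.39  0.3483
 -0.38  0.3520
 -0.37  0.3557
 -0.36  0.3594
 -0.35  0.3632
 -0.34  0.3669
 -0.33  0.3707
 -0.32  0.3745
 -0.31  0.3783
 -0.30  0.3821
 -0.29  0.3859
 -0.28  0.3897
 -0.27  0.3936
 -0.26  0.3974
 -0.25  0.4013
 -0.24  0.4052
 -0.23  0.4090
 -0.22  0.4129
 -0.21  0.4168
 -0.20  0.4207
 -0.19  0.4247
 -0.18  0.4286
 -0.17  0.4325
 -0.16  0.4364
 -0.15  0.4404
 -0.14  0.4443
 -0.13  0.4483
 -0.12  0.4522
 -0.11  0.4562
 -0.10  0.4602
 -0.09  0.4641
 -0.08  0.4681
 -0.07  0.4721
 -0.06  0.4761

$31.78

T = 0.6667;  σ√T = 0.3919
ln(S/K) + (r − q + σ²/2)T = ln(320/290) + (0.025 − 0.006 + 0.48²/2)·0.6667 = 0.0984 + 0.0895 = 0.1879
d₁ = 0.1879 / 0.3919 = 0.4795 which rounds to 0.48
d₂ = d₁ − σ√T = 0.4795 − 0.3919 = 0.0875 which rounds to 0.09
e^(−qT) = e^(−0.006·0.6667) = 0.9960;  e^(−rT) = e^(−0.025·0.6667) = 0.9835
P = 290·0.9835·N(-0.09) − 320·0.9960·N(-0.48) = 290·0.9835·0.4641 − 320·0.9960·0.3156 = 132.3683 − 100.5880 = 31.7802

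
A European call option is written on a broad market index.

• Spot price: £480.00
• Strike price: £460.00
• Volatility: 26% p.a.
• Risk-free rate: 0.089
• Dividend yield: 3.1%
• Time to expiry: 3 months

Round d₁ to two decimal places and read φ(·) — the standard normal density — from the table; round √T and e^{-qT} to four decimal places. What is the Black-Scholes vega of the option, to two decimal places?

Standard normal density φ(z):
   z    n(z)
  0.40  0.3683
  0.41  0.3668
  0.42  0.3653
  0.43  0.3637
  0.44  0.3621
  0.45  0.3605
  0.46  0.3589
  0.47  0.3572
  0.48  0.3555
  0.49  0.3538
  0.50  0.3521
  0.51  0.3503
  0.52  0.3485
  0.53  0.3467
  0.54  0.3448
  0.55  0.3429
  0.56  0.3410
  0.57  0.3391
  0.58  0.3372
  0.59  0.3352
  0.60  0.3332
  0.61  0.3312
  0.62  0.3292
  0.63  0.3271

83.85

T = 0.25;  σ√T = 0.1300
d₁ = [ln(480/460) + (0.089 − 0.031 + 0.26²/2)·0.25] / 0.1300 = [0.0426 + 0.0229] / 0.1300 = 0.5039 ≈ 0.50
√T = √0.25 = 0.5000
φ(d₁) = φ(0.50) = 0.3521
e^(−qT) = e^(−0.031·0.25) = 0.9923
vega = S·e^(−qT)·φ(d₁)·√T = 480·0.9923·0.3521·0.5000 = 83.8533
(Call and put vega coincide under Black-Scholes.)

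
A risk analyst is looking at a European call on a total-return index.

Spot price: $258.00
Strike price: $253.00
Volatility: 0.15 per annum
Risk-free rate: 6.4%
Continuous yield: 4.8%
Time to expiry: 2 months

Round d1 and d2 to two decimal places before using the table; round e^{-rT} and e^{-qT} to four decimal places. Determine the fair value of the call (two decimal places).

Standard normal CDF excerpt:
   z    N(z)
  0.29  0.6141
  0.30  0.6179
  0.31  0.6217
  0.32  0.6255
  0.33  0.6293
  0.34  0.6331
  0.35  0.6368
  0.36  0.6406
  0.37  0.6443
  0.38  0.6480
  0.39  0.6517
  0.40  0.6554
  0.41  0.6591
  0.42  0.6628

T = 0.1667;  σ√T = 0.0612
d₁ = [ln(258/253) + (0.064 − 0.048 + 0.15²/2)·0.1667] / 0.0612 = [0.0196 + 0.0045] / 0.0612 = 0.3937 which rounds to 0.39
d₂ = d₁ − σ√T = 0.3937 − 0.0612 = 0.3325 which rounds to 0.33
exp(−qT) = exp(−0.048·0.1667) = 0.9920;  exp(−rT) = exp(−0.064·0.1667) = 0.9894
N(d₁) = N(0.39) = 0.6517;  N(d₂) = N(0.33) = 0.6293
C = 258·0.9920·0.6517 − 253·0.9894·0.6293 = 166.7935 − 157.5252 = 9.2682

$9.27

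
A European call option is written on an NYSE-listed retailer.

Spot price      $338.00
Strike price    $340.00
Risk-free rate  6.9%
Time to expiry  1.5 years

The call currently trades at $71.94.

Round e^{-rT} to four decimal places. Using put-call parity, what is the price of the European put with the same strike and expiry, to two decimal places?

$40.52

exp(−rT) = exp(−0.069·1.5) = 0.9017
Put-call parity: C − P = S − K·e^(−rT) = 338 − 340·0.9017 = 338 − 306.5780 = 31.4220
P = C − (C − P) = 71.94 − (31.4220) = 40.5180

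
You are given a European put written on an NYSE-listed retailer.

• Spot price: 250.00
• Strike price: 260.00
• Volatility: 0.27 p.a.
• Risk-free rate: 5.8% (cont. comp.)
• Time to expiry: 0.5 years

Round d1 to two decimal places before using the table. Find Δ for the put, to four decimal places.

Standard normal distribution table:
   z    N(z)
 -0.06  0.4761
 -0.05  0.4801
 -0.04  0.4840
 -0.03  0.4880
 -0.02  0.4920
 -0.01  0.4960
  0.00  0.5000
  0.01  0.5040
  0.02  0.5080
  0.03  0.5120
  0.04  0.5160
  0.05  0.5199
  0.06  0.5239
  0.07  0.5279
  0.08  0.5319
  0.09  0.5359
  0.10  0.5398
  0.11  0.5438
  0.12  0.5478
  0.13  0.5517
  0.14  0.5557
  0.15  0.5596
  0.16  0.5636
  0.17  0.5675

-0.4840

σ√T = 0.27·√0.5 = 0.1909
d₁ = [ln(250/260) + (0.058 + 0.27²/2)·0.5] / 0.1909 = [-0.0392 + 0.0472] / 0.1909 = 0.0419 → 0.04
N(d₁) = N(0.04) = 0.5160
Δ_put = N(d₁) − 1 = 0.5160 − 1 = -0.4840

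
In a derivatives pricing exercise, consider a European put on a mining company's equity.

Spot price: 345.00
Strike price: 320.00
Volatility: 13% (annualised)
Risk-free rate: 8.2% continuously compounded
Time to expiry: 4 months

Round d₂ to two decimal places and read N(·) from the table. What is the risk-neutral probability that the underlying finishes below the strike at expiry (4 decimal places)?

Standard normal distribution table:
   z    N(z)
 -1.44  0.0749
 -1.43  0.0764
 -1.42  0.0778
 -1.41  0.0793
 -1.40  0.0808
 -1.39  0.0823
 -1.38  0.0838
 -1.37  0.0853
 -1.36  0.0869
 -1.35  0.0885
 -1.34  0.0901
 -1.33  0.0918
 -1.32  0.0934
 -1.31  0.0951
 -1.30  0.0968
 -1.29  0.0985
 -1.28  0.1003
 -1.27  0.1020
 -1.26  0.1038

0.0918

T = 0.3333;  σ√T = 0.0751
d₁ = [ln(345/320) + (0.082 + 0.13²/2)·0.3333] / 0.0751 = [0.0752 + 0.0301] / 0.0751 = 1.4039 → 1.40
d₂ = d₁ − σ√T = 1.4039 − 0.0751 = 1.3289 → 1.33
Pr(exercise) under Q = N(−d₂) = N(-1.33) = 0.0918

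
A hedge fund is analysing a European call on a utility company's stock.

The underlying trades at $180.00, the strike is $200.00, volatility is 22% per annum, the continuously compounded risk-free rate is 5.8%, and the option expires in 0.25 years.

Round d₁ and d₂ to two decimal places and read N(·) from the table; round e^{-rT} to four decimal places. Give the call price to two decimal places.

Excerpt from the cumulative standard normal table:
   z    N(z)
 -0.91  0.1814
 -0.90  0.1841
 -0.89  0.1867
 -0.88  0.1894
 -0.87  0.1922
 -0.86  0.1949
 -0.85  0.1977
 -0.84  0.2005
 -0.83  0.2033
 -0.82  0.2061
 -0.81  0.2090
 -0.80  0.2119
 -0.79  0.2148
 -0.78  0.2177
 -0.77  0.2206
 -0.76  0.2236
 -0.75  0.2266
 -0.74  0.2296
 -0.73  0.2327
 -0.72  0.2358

$2.37

T = 0.25;  σ√T = 0.1100
d₁ = [ln(180/200) + (0.058 + ½·0.22²)·0.25] / (σ√T) = (-0.1054 + 0.0205) / 0.1100 = -0.7710 which rounds to -0.77
d₂ = -0.7710 − 0.1100 = -0.8810 which rounds to -0.88
e^(−rT) = e^(−0.058·0.25) = 0.9856
N(d₁) = N(-0.77) = 0.2206;  N(d₂) = N(-0.88) = 0.1894
C = 180·0.2206 − 200·0.9856·0.1894 = 39.7080 − 37.3345 = 2.3735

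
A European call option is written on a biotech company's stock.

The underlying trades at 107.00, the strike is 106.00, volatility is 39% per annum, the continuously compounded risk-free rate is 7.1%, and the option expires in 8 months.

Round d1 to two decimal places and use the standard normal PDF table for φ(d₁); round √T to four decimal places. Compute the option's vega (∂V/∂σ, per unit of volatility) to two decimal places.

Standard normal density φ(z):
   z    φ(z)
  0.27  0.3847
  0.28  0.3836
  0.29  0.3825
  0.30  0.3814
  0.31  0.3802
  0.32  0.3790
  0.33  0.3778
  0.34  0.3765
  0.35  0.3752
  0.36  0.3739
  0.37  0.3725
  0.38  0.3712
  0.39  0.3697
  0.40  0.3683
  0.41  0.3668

T = 0.6667;  σ√T = 0.3184
d₁ = [ln(107/106) + (0.071 + 0.39²/2)·0.6667] / 0.3184 = [0.0094 + 0.0980] / 0.3184 = 0.3373 ⇒ 0.34
√T = √0.6667 = 0.8165
φ(d₁) = φ(0.34) = 0.3765
vega = S·φ(d₁)·√T = 107·0.3765·0.8165 = 32.8931
(Call and put vega coincide under Black-Scholes.)

32.89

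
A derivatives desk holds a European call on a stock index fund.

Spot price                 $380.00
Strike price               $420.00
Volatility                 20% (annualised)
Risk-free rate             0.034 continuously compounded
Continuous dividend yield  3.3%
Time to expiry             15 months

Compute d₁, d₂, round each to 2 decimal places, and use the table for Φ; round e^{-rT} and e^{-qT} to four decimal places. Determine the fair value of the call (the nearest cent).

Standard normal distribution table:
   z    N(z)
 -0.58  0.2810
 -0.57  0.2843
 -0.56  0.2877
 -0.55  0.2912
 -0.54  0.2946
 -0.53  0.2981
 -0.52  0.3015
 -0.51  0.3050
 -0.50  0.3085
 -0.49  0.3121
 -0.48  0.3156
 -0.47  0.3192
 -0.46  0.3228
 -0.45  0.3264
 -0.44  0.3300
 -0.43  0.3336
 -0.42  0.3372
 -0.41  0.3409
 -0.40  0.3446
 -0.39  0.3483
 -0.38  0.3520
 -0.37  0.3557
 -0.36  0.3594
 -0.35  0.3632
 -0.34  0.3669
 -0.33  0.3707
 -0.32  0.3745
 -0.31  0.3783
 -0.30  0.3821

$17.96

σ√T = 0.2·√1.25 = 0.2236
d₁ = [ln(380/420) + (0.034 − 0.033 + ½·0.2²)·1.25] / (σ√T) = (-0.1001 + 0.0263) / 0.2236 = -0.3302 which rounds to -0.33
d₂ = -0.3302 − 0.2236 = -0.5538 which rounds to -0.55
exp(−qT) = exp(−0.033·1.25) = 0.9596;  exp(−rT) = exp(−0.034·1.25) = 0.9584
N(d₁) = N(-0.33) = 0.3707;  N(d₂) = N(-0.55) = 0.2912
C = 380·0.9596·0.3707 − 420·0.9584·0.2912 = 135.1750 − 117.2162 = 17.9589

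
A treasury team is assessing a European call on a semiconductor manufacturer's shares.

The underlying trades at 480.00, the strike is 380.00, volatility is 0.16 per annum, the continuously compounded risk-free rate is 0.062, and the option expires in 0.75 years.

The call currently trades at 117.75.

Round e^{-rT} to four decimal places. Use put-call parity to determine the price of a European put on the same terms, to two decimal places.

e^(−rT) = e^(−0.062·0.75) = 0.9546
Put-call parity: C − P = S − K·e^(−rT) = 480 − 380·0.9546 = 480 − 362.7480 = 117.2520
P = C − (C − P) = 117.75 − (117.2520) = 0.4980

0.50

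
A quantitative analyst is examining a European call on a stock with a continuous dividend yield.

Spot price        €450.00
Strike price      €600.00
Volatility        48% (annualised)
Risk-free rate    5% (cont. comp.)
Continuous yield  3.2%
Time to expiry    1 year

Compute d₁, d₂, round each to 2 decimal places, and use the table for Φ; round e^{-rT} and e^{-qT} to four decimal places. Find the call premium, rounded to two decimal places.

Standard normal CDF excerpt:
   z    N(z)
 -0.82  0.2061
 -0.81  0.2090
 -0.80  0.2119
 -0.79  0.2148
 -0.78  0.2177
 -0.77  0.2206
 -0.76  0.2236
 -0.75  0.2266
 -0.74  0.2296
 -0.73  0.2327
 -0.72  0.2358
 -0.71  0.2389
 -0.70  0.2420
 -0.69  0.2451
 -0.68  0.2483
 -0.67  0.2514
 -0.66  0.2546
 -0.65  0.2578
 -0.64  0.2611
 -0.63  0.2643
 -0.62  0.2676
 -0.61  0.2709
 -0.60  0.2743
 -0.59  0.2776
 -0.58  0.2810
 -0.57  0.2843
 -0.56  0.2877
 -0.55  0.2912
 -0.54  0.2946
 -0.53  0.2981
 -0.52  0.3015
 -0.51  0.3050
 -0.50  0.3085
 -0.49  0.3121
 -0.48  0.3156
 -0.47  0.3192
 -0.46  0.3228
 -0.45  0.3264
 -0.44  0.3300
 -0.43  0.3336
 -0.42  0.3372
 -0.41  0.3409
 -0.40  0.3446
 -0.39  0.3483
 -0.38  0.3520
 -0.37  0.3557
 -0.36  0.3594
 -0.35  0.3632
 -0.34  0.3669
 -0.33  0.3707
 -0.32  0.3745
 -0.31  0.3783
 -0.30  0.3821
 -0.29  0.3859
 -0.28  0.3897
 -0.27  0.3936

€42.28

T = 1;  σ√T = 0.4800
d₁ = [ln(450/600) + (0.05 − 0.032 + ½·0.48²)·1] / (σ√T) = (-0.2877 + 0.1332) / 0.4800 = -0.3218 ⇒ -0.32
d₂ = -0.3218 − 0.4800 = -0.8018 ⇒ -0.80
e^(−qT) = e^(−0.032·1) = 0.9685;  e^(−rT) = e^(−0.05·1) = 0.9512
N(d₁) = N(-0.32) = 0.3745;  N(d₂) = N(-0.80) = 0.2119
C = 450·0.9685·0.3745 − 600·0.9512·0.2119 = 163.2165 − 120.9356 = 42.2809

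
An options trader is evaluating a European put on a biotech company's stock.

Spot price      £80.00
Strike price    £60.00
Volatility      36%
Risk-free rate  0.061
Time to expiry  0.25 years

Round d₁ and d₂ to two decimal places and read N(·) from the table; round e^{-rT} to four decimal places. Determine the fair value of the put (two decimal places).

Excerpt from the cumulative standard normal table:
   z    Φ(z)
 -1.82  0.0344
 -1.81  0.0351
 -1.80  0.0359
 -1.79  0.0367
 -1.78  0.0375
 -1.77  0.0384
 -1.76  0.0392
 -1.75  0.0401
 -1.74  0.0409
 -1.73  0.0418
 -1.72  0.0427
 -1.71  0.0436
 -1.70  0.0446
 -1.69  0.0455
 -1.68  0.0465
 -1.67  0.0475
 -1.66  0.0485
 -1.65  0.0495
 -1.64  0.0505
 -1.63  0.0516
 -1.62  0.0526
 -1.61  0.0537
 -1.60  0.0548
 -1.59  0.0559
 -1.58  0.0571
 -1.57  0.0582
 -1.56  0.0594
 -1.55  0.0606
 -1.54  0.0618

£0.23

σ√T = 0.36·√0.25 = 0.1800
ln(S/K) + (r + σ²/2)T = ln(80/60) + (0.061 + 0.36²/2)·0.25 = 0.2877 + 0.0314 = 0.3191
d₁ = 0.3191 / 0.1800 = 1.7730 → 1.77
d₂ = d₁ − σ√T = 1.7730 − 0.1800 = 1.5930 → 1.59
exp(−rT) = exp(−0.061·0.25) = 0.9849
N(−d₂) = N(-1.59) = 0.0559;  N(−d₁) = N(-1.77) = 0.0384
P = 60·0.9849·0.0559 − 80·0.0384 = 3.3034 − 3.0720 = 0.2314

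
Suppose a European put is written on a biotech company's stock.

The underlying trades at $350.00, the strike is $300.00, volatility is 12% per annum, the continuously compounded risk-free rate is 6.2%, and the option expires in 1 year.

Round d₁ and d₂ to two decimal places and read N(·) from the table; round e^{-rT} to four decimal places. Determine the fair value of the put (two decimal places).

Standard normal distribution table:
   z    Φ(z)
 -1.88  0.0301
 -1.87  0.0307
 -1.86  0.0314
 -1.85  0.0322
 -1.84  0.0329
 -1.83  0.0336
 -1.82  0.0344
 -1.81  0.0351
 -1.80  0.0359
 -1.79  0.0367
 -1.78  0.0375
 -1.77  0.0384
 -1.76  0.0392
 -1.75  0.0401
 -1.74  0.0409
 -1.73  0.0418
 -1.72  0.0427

σ√T = 0.12 × 1.0000 = 0.1200
d₁ = [ln(350/300) + (0.062 + ½·0.12²)·1] / (σ√T) = (0.1542 + 0.0692) / 0.1200 = 1.8613 which rounds to 1.86
d₂ = 1.8613 − 0.1200 = 1.7413 which rounds to 1.74
e^(−rT) = e^(−0.062·1) = 0.9399
N(−d₂) = N(-1.74) = 0.0409;  N(−d₁) = N(-1.86) = 0.0314
P = 300·0.9399·0.0409 − 350·0.0314 = 11.5326 − 10.9900 = 0.5426

$0.54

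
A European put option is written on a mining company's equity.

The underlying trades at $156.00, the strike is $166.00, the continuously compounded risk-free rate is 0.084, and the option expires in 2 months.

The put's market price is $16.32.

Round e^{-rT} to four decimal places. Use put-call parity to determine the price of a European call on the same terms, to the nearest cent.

e^(−rT) = e^(−0.084·0.1667) = 0.9861
Put-call parity: C − P = S − K·e^(−rT) = 156 − 166·0.9861 = 156 − 163.6926 = -7.6926
C = P + (C − P) = 16.32 + (-7.6926) = 8.6274

$8.63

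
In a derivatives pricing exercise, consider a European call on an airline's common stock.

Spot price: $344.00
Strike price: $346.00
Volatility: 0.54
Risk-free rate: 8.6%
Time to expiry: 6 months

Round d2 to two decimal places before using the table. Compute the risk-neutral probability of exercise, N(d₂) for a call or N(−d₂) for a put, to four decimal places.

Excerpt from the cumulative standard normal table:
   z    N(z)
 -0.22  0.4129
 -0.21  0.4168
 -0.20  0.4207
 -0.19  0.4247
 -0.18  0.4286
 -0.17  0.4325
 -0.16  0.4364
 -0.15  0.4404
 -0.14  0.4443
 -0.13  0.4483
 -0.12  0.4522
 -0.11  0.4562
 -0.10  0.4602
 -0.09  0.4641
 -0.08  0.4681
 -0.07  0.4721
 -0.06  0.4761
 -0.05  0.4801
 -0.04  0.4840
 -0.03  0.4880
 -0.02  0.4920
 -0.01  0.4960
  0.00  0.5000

0.4641

σ√T = 0.54 × 0.7071 = 0.3818
d₁ = [ln(344/346) + (0.086 + 0.54²/2)·0.5] / 0.3818 = [-0.0058 + 0.1159] / 0.3818 = 0.2883 → 0.29
d₂ = d₁ − σ√T = 0.2883 − 0.3818 = -0.0935 → -0.09
Risk-neutral Pr[S_T > K] = N(d₂) = N(-0.09) = 0.4641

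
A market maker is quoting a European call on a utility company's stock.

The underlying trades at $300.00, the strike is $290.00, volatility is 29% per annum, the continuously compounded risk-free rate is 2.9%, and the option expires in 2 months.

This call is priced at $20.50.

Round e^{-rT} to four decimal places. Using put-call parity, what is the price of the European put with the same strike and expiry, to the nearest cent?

$9.11

exp(−rT) = exp(−0.029·0.1667) = 0.9952
Put-call parity: C − P = S − K·e^(−rT) = 300 − 290·0.9952 = 300 − 288.6080 = 11.3920
P = C − (C − P) = 20.50 − (11.3920) = 9.1080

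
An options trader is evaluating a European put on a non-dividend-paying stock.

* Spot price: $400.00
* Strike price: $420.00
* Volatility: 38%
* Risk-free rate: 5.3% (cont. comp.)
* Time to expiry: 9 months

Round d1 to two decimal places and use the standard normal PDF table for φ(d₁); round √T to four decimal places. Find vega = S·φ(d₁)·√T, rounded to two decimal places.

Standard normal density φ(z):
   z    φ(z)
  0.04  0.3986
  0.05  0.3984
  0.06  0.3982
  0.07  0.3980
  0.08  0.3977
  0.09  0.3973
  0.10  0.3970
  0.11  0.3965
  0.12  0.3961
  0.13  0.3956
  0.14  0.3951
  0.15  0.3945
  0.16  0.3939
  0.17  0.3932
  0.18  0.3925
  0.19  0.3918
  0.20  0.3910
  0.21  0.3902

136.86

σ√T = 0.38 × 0.8660 = 0.3291
d₁ = [ln(400/420) + (0.053 + 0.38²/2)·0.75] / 0.3291 = [-0.0488 + 0.0939] / 0.3291 = 0.1371 ≈ 0.14
√T = √0.75 = 0.8660
φ(d₁) = φ(0.14) = 0.3951
vega = S·φ(d₁)·√T = 400·0.3951·0.8660 = 136.8626
(Vega is the same for a European call and put with the same parameters.)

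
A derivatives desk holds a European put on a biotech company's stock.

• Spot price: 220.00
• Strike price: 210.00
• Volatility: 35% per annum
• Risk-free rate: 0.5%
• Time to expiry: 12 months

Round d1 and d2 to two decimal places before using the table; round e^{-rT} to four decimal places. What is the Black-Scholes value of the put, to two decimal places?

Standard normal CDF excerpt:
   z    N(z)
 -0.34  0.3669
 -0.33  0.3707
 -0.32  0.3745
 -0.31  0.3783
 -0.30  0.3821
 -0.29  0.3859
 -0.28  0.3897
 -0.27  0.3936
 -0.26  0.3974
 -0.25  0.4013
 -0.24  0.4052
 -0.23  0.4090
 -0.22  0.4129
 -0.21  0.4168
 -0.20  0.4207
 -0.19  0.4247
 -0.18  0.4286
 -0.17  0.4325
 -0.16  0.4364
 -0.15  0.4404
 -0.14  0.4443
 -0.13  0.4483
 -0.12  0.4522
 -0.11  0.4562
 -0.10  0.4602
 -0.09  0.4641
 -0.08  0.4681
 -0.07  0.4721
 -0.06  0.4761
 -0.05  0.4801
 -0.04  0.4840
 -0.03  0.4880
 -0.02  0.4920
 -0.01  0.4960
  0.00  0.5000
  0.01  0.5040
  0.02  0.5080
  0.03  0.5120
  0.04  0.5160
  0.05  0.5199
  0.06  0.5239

σ√T = 0.35 × 1.0000 = 0.3500
d₁ = [ln(220/210) + (0.005 + 0.35²/2)·1] / 0.3500 = [0.0465 + 0.0662] / 0.3500 = 0.3222 ≈ 0.32
d₂ = d₁ − σ√T = 0.3222 − 0.3500 = -0.0278 ≈ -0.03
exp(−rT) = exp(−0.005·1) = 0.9950
N(−d₂) = N(0.03) = 0.5120;  N(−d₁) = N(-0.32) = 0.3745
P = 210·0.9950·0.5120 − 220·0.3745 = 106.9824 − 82.3900 = 24.5924

24.59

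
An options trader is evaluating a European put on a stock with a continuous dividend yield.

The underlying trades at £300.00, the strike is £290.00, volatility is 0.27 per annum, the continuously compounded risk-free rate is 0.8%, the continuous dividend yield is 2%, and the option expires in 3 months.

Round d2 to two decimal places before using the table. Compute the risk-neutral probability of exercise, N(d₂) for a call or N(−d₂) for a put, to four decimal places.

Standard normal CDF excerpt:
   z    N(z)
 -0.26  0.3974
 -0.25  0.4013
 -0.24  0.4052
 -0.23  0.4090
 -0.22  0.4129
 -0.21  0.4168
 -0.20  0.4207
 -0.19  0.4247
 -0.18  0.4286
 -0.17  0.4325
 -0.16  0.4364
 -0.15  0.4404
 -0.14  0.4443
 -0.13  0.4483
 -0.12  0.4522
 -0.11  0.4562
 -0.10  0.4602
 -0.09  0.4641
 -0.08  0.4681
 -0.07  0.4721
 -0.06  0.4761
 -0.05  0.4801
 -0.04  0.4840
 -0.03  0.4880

T = 0.25;  σ√T = 0.1350
d₁ = [ln(300/290) + (0.008 − 0.02 + ½·0.27²)·0.25] / (σ√T) = (0.0339 + 0.0061) / 0.1350 = 0.2964 ⇒ 0.30
d₂ = 0.2964 − 0.1350 = 0.1614 ⇒ 0.16
Risk-neutral Pr[S_T < K] = N(−d₂) = N(-0.16) = 0.4364

0.4364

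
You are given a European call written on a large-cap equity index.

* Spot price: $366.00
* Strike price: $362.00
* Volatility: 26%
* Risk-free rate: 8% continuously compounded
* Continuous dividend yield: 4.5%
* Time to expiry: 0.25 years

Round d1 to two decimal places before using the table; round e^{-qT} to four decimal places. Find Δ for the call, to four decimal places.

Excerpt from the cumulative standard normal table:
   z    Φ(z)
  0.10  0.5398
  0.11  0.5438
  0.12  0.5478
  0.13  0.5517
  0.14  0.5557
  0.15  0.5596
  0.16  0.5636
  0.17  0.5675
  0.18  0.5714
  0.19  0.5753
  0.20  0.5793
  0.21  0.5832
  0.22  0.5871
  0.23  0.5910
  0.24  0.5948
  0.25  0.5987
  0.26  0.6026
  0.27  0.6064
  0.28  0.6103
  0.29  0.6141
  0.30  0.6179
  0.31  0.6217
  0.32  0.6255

0.5805

σ√T = 0.26·√0.25 = 0.1300
d₁ = [ln(366/362) + (0.08 − 0.045 + ½·0.26²)·0.25] / (σ√T) = (0.0110 + 0.0172) / 0.1300 = 0.2168 ⇒ 0.22
N(d₁) = N(0.22) = 0.5871
Δ_call = exp(−qT)·N(d₁) = 0.9888·0.5871 = 0.5805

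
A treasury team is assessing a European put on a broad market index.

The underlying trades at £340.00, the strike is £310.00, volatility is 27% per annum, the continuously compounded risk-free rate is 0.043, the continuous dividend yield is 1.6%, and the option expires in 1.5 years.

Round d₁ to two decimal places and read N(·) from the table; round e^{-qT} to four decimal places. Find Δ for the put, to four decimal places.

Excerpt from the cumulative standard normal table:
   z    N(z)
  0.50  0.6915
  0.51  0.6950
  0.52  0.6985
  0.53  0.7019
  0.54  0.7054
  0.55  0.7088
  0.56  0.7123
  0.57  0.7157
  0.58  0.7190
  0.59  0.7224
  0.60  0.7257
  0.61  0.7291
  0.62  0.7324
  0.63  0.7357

-0.2776

σ√T = 0.27·√1.5 = 0.3307
d₁ = [ln(340/310) + (0.043 − 0.016 + ½·0.27²)·1.5] / (σ√T) = (0.0924 + 0.0952) / 0.3307 = 0.5672 ⇒ 0.57
N(d₁) = N(0.57) = 0.7157
Δ_put = exp(−qT)·(N(d₁) − 1) = 0.9763·(0.7157 − 1) = -0.2776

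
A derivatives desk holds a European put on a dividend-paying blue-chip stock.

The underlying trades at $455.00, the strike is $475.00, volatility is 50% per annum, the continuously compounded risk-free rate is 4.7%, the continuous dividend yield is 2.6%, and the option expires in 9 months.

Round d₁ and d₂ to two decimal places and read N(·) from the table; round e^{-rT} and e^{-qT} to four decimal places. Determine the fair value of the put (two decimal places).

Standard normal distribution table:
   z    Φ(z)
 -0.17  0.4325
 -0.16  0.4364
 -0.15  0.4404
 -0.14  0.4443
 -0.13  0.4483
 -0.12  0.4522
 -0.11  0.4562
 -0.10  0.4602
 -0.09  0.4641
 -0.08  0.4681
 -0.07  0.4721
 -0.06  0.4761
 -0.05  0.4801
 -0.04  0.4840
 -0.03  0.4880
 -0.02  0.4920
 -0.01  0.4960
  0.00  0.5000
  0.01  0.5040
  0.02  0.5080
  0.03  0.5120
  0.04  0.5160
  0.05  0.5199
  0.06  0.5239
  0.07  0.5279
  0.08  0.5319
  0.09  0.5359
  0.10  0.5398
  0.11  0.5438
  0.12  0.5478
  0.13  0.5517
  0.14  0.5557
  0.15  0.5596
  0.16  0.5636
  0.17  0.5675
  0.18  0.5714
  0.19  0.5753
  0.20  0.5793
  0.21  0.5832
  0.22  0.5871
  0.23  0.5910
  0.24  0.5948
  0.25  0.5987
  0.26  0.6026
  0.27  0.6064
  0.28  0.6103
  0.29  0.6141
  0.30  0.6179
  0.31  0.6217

$83.35

T = 0.75;  σ√T = 0.4330
ln(S/K) + (r − q + σ²/2)T = ln(455/475) + (0.047 − 0.026 + 0.5²/2)·0.75 = -0.0430 + 0.1095 = 0.0665
d₁ = 0.0665 / 0.4330 = 0.1535 → 0.15
d₂ = d₁ − σ√T = 0.1535 − 0.4330 = -0.2795 → -0.28
exp(−qT) = exp(−0.026·0.75) = 0.9807;  exp(−rT) = exp(−0.047·0.75) = 0.9654
N(−d₂) = N(0.28) = 0.6103;  N(−d₁) = N(-0.15) = 0.4404
P = 475·0.9654·0.6103 − 455·0.9807·0.4404 = 279.8622 − 196.5146 = 83.3476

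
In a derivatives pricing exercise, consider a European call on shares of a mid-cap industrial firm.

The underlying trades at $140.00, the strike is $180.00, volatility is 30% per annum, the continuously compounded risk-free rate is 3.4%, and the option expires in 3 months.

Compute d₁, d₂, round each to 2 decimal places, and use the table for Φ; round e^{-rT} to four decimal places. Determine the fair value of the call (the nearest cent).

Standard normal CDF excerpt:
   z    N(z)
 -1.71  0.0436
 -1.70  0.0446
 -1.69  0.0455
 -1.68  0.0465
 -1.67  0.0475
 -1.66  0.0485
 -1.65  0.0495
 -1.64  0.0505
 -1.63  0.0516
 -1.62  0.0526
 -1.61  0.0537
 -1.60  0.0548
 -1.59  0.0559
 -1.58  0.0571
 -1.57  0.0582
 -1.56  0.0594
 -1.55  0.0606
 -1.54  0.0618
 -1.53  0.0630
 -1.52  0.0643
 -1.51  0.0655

$0.53

σ√T = 0.3 × 0.5000 = 0.1500
d₁ = [ln(140/180) + (0.034 + ½·0.3²)·0.25] / (σ√T) = (-0.2513 + 0.0198) / 0.1500 = -1.5438 ≈ -1.54
d₂ = -1.5438 − 0.1500 = -1.6938 ≈ -1.69
e^(−rT) = e^(−0.034·0.25) = 0.9915
N(d₁) = N(-1.54) = 0.0618;  N(d₂) = N(-1.69) = 0.0455
C = 140·0.0618 − 180·0.9915·0.0455 = 8.6520 − 8.1204 = 0.5316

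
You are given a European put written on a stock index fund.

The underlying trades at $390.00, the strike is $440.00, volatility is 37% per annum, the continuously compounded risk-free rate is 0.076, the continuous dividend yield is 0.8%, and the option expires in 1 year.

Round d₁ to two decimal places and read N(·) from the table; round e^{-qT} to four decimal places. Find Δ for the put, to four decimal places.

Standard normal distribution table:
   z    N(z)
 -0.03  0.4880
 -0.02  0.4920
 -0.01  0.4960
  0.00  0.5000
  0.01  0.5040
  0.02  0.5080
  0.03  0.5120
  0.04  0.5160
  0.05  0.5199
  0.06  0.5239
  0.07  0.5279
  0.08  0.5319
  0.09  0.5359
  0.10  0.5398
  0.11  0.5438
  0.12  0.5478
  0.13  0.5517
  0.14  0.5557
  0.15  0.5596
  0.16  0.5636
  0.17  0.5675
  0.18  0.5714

-0.4801

σ√T = 0.37·√1 = 0.3700
d₁ = [ln(390/440) + (0.076 − 0.008 + 0.37²/2)·1] / 0.3700 = [-0.1206 + 0.1365] / 0.3700 = 0.0428 ≈ 0.04
N(d₁) = N(0.04) = 0.5160
Δ_put = e^(−qT)·(N(d₁) − 1) = 0.9920·(0.5160 − 1) = -0.4801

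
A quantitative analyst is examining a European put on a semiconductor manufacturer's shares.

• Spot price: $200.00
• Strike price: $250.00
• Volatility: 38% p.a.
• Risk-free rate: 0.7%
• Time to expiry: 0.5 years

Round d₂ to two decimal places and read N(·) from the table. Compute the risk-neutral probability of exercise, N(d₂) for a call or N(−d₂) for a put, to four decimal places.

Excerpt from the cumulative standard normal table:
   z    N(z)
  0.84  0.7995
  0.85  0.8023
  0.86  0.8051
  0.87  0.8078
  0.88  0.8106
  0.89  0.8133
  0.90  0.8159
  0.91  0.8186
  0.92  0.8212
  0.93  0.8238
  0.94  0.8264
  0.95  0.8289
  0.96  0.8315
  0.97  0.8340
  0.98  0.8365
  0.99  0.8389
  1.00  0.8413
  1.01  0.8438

0.8289

T = 0.5;  σ√T = 0.2687
d₁ = [ln(200/250) + (0.007 + 0.38²/2)·0.5] / 0.2687 = [-0.2231 + 0.0396] / 0.2687 = -0.6831 ⇒ -0.68
d₂ = d₁ − σ√T = -0.6831 − 0.2687 = -0.9518 ⇒ -0.95
Risk-neutral Pr[S_T < K] = N(−d₂) = N(0.95) = 0.8289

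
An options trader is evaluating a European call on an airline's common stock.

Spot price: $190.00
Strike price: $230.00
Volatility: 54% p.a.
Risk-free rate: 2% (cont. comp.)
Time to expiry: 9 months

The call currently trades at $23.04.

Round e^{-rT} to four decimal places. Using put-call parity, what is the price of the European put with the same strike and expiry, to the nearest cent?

$59.61

e^(−rT) = e^(−0.02·0.75) = 0.9851
Put-call parity: C − P = S − K·e^(−rT) = 190 − 230·0.9851 = 190 − 226.5730 = -36.5730
P = C − (C − P) = 23.04 − (-36.5730) = 59.6130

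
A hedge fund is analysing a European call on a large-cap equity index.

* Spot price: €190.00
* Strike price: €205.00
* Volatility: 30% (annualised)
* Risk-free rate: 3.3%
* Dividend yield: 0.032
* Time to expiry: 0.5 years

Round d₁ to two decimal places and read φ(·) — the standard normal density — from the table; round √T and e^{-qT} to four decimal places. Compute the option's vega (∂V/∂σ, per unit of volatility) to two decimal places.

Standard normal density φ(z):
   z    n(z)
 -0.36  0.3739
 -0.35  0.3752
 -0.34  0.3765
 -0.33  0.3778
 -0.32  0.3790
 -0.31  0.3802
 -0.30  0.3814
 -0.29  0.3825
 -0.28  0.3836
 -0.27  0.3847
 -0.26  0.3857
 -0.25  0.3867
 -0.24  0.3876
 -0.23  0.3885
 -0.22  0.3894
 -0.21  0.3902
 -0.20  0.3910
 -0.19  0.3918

σ√T = 0.3·√0.5 = 0.2121
d₁ = [ln(190/205) + (0.033 − 0.032 + ½·0.3²)·0.5] / (σ√T) = (-0.0760 + 0.0230) / 0.2121 = -0.2498 → -0.25
√T = √0.5 = 0.7071
φ(d₁) = φ(-0.25) = 0.3867
exp(−qT) = exp(−0.032·0.5) = 0.9841
vega = S·exp(−qT)·φ(d₁)·√T = 190·0.9841·0.3867·0.7071 = 51.1267

51.13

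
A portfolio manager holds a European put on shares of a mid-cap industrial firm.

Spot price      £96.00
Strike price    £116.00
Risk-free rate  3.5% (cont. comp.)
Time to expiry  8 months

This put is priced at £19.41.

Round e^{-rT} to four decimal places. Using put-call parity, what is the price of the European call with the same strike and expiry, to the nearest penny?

£2.09

exp(−rT) = exp(−0.035·0.6667) = 0.9769
Put-call parity: C − P = S − K·e^(−rT) = 96 − 116·0.9769 = 96 − 113.3204 = -17.3204
C = P + (C − P) = 19.41 + (-17.3204) = 2.0896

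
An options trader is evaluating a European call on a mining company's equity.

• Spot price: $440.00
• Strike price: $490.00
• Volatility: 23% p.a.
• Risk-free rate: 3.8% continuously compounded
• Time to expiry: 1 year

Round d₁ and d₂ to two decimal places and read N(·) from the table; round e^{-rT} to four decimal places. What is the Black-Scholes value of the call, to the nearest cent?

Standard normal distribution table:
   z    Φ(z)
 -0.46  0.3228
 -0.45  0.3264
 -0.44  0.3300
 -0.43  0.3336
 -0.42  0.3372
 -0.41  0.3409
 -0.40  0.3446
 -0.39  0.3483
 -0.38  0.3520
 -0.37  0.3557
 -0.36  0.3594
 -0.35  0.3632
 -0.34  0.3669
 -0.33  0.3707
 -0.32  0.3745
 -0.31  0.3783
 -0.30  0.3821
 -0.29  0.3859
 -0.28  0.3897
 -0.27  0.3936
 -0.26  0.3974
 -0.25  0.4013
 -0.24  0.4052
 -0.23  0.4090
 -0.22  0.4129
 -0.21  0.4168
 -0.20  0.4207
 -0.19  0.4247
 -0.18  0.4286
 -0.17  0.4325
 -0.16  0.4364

T = 1;  σ√T = 0.2300
d₁ = [ln(440/490) + (0.038 + 0.23²/2)·1] / 0.2300 = [-0.1076 + 0.0645] / 0.2300 = -0.1877 which rounds to -0.19
d₂ = d₁ − σ√T = -0.1877 − 0.2300 = -0.4177 which rounds to -0.42
exp(−rT) = exp(−0.038·1) = 0.9627
N(d₁) = N(-0.19) = 0.4247;  N(d₂) = N(-0.42) = 0.3372
C = 440·0.4247 − 490·0.9627·0.3372 = 186.8680 − 159.0650 = 27.8030

$27.80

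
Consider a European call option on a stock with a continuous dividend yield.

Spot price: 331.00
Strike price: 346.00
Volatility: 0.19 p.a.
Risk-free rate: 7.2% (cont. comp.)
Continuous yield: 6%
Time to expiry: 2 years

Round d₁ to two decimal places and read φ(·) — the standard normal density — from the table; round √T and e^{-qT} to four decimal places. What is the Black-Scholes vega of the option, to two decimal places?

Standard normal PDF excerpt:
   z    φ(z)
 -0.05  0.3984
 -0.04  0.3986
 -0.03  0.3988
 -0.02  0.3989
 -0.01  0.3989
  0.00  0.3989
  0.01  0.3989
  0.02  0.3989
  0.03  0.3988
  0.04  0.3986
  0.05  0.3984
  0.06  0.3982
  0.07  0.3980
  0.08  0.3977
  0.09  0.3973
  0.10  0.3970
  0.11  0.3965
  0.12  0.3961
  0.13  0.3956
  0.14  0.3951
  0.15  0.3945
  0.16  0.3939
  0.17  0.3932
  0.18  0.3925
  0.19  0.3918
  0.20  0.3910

σ√T = 0.19 × 1.4142 = 0.2687
d₁ = [ln(331/346) + (0.072 − 0.06 + 0.19²/2)·2] / 0.2687 = [-0.0443 + 0.0601] / 0.2687 = 0.0587 → 0.06
√T = √2 = 1.4142
φ(d₁) = φ(0.06) = 0.3982
exp(−qT) = exp(−0.06·2) = 0.8869
vega = S·exp(−qT)·φ(d₁)·√T = 331·0.8869·0.3982·1.4142 = 165.3159
(The put has the same vega.)

165.32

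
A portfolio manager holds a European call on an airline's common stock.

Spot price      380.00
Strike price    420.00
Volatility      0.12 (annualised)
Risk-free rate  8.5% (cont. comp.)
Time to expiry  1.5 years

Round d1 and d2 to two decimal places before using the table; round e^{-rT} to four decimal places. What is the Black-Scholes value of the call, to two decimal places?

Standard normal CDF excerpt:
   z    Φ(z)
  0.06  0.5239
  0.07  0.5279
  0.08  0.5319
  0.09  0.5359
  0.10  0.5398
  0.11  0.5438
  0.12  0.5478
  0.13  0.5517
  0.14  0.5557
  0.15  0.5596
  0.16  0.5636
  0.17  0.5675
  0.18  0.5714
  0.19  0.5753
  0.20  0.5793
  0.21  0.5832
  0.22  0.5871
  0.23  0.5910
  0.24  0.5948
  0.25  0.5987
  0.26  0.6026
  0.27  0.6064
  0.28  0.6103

σ√T = 0.12 × 1.2247 = 0.1470
d₁ = [ln(380/420) + (0.085 + 0.12²/2)·1.5] / 0.1470 = [-0.1001 + 0.1383] / 0.1470 = 0.2600 which rounds to 0.26
d₂ = d₁ − σ√T = 0.2600 − 0.1470 = 0.1131 which rounds to 0.11
e^(−rT) = e^(−0.085·1.5) = 0.8803
N(d₁) = N(0.26) = 0.6026;  N(d₂) = N(0.11) = 0.5438
C = 380·0.6026 − 420·0.8803·0.5438 = 228.9880 − 201.0570 = 27.9310

27.93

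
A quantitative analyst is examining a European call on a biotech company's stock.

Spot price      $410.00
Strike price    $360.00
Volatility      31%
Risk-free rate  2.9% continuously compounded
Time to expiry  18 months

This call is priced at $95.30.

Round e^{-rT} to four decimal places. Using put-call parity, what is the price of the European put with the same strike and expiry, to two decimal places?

exp(−rT) = exp(−0.029·1.5) = 0.9574
Put-call parity: C − P = S − K·e^(−rT) = 410 − 360·0.9574 = 410 − 344.6640 = 65.3360
P = C − (C − P) = 95.30 − (65.3360) = 29.9640

$29.96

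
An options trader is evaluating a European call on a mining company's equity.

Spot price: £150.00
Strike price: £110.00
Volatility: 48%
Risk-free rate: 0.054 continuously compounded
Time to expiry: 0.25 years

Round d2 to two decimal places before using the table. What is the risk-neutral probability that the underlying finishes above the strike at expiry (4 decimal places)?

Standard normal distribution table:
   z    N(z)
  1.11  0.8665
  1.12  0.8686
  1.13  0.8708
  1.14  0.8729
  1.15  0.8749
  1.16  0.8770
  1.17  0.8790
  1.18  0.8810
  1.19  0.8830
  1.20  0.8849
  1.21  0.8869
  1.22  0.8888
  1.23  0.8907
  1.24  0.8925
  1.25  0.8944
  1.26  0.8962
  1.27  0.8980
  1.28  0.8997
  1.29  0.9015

0.8907

T = 0.25;  σ√T = 0.2400
d₁ = [ln(150/110) + (0.054 + 0.48²/2)·0.25] / 0.2400 = [0.3102 + 0.0423] / 0.2400 = 1.4686 which rounds to 1.47
d₂ = d₁ − σ√T = 1.4686 − 0.2400 = 1.2286 which rounds to 1.23
Risk-neutral Pr[S_T > K] = N(d₂) = N(1.23) = 0.8907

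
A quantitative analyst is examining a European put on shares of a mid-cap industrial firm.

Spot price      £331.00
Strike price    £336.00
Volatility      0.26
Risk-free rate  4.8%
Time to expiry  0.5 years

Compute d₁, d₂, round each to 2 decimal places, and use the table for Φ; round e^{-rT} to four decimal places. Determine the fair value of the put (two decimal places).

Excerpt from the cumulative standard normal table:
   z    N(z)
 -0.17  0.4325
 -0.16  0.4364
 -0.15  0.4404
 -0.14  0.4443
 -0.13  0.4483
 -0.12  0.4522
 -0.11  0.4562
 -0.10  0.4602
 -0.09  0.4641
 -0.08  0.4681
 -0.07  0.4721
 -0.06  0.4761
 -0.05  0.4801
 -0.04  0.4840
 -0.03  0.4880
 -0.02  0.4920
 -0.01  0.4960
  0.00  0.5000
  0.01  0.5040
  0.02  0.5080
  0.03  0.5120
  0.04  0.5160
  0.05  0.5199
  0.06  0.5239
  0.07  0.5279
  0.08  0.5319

T = 0.5;  σ√T = 0.1838
d₁ = [ln(331/336) + (0.048 + 0.26²/2)·0.5] / 0.1838 = [-0.0150 + 0.0409] / 0.1838 = 0.1409 which rounds to 0.14
d₂ = d₁ − σ√T = 0.1409 − 0.1838 = -0.0429 which rounds to -0.04
exp(−rT) = exp(−0.048·0.5) = 0.9763
N(−d₂) = N(0.04) = 0.5160;  N(−d₁) = N(-0.14) = 0.4443
P = 336·0.9763·0.5160 − 331·0.4443 = 169.2670 − 147.0633 = 22.2037

£22.20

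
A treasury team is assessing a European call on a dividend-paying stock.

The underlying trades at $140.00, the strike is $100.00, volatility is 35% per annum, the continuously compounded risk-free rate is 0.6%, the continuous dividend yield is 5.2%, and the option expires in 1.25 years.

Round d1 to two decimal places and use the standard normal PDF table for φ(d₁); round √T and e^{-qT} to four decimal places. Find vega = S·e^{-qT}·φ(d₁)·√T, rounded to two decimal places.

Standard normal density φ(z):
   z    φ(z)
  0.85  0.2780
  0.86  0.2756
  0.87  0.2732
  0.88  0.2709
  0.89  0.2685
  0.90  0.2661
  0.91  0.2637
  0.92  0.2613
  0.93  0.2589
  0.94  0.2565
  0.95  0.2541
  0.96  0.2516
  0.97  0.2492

38.68

σ√T = 0.35·√1.25 = 0.3913
d₁ = [ln(140/100) + (0.006 − 0.052 + 0.35²/2)·1.25] / 0.3913 = [0.3365 + 0.0191] / 0.3913 = 0.9086 ⇒ 0.91
√T = √1.25 = 1.1180
φ(d₁) = φ(0.91) = 0.2637
exp(−qT) = exp(−0.052·1.25) = 0.9371
vega = S·exp(−qT)·φ(d₁)·√T = 140·0.9371·0.2637·1.1180 = 38.6782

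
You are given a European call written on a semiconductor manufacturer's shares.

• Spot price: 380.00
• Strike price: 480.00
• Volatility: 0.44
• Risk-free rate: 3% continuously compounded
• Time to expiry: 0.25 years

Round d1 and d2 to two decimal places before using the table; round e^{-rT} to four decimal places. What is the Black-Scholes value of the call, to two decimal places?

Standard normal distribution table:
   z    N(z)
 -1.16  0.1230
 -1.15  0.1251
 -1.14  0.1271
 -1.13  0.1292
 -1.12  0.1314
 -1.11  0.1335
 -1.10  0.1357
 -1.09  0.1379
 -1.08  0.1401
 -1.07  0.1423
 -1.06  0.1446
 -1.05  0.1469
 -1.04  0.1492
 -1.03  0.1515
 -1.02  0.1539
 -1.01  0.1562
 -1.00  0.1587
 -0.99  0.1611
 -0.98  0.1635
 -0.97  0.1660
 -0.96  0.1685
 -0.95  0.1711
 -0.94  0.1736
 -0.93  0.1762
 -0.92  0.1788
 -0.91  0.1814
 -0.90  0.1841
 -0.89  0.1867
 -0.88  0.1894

σ√T = 0.44·√0.25 = 0.2200
d₁ = [ln(380/480) + (0.03 + 0.44²/2)·0.25] / 0.2200 = [-0.2336 + 0.0317] / 0.2200 = -0.9178 ⇒ -0.92
d₂ = d₁ − σ√T = -0.9178 − 0.2200 = -1.1378 ⇒ -1.14
e^(−rT) = e^(−0.03·0.25) = 0.9925
C = 380·N(-0.92) − 480·0.9925·N(-1.14) = 380·0.1788 − 480·0.9925·0.1271 = 67.9440 − 60.5504 = 7.3936

7.39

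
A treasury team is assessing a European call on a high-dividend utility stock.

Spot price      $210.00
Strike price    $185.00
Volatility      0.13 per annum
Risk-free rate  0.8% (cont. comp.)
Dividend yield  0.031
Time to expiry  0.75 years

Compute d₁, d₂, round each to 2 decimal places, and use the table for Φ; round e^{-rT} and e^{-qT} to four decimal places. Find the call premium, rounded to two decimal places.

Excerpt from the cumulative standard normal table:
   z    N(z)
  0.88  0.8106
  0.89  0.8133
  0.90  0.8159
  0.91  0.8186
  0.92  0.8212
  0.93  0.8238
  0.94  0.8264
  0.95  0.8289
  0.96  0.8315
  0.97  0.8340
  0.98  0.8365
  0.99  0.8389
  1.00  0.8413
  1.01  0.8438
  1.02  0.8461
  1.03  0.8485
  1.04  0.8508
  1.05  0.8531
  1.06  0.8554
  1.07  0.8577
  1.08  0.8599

$23.08

σ√T = 0.13 × 0.8660 = 0.1126
d₁ = [ln(210/185) + (0.008 − 0.031 + 0.13²/2)·0.75] / 0.1126 = [0.1268 − 0.0109] / 0.1126 = 1.0289 which rounds to 1.03
d₂ = d₁ − σ√T = 1.0289 − 0.1126 = 0.9163 which rounds to 0.92
e^(−qT) = e^(−0.031·0.75) = 0.9770;  e^(−rT) = e^(−0.008·0.75) = 0.9940
N(d₁) = N(1.03) = 0.8485;  N(d₂) = N(0.92) = 0.8212
C = 210·0.9770·0.8485 − 185·0.9940·0.8212 = 174.0867 − 151.0105 = 23.0763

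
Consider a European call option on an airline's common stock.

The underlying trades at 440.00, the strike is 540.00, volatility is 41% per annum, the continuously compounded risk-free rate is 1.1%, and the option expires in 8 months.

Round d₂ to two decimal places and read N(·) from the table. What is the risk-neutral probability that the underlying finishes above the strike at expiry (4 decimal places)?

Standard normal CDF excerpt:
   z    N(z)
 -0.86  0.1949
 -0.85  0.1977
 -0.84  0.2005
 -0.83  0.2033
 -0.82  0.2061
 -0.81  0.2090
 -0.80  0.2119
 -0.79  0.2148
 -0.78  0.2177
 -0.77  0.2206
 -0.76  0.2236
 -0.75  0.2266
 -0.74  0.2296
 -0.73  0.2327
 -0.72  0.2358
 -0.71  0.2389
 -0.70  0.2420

0.2236

σ√T = 0.41·√0.6667 = 0.3348
d₁ = [ln(440/540) + (0.011 + 0.41²/2)·0.6667] / 0.3348 = [-0.2048 + 0.0634] / 0.3348 = -0.4225 → -0.42
d₂ = d₁ − σ√T = -0.4225 − 0.3348 = -0.7572 → -0.76
Pr(exercise) under Q = N(d₂) = 0.2236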